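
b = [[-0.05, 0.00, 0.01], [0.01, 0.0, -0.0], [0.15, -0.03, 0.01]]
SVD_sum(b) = [[-0.05,0.01,-0.0], [0.01,-0.0,0.0], [0.15,-0.03,0.01]] + [[-0.00, -0.01, 0.01], [0.0, 0.0, -0.0], [-0.0, -0.0, 0.0]] + [[0.00, 0.0, 0.00], [0.00, 0.00, 0.00], [-0.0, -0.0, -0.0]]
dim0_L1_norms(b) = [0.21, 0.03, 0.02]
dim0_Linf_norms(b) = [0.15, 0.03, 0.01]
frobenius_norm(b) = 0.16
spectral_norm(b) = 0.16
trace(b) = -0.04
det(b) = -0.00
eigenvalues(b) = [-0.07, 0.03, 0.0]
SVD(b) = [[-0.30,  0.95,  0.1], [0.06,  -0.09,  0.99], [0.95,  0.31,  -0.03]] @ diag([0.16109460746344723, 0.01572018123665544, 0.0011846299357034795]) @ [[0.98, -0.18, 0.04], [-0.14, -0.59, 0.8], [0.12, 0.79, 0.60]]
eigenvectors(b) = [[0.46, -0.13, -0.12], [-0.07, -0.05, -0.78], [-0.89, -0.99, -0.62]]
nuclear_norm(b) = 0.18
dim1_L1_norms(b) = [0.06, 0.01, 0.19]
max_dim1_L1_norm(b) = 0.19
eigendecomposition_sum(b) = [[-0.06, 0.00, 0.01], [0.01, -0.00, -0.0], [0.11, -0.01, -0.01]] + [[0.01, -0.00, 0.0], [0.0, -0.00, 0.0], [0.04, -0.03, 0.02]] + [[0.0, 0.0, -0.0], [0.0, 0.00, -0.00], [0.0, 0.00, -0.00]]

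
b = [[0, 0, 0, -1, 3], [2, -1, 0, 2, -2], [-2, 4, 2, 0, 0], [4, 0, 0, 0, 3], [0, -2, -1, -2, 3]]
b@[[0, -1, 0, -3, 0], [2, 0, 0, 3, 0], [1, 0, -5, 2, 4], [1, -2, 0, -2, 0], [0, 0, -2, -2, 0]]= [[-1, 2, -6, -4, 0], [0, -6, 4, -9, 0], [10, 2, -10, 22, 8], [0, -4, -6, -18, 0], [-7, 4, -1, -10, -4]]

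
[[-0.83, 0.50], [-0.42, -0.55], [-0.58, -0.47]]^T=[[-0.83,-0.42,-0.58], [0.50,-0.55,-0.47]]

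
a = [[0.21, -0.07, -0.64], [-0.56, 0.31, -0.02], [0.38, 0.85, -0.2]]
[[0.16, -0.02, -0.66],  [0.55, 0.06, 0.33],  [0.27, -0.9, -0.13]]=a @ [[-0.68, -0.56, -0.47], [0.50, -0.82, 0.26], [-0.53, -0.06, 0.85]]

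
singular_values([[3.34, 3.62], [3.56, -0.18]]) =[5.58, 2.42]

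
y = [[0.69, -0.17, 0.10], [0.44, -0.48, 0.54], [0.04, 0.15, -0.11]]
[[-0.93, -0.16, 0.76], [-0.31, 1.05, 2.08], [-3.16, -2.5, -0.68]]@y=[[-0.68, 0.35, -0.26], [0.33, -0.14, 0.31], [-3.31, 1.64, -1.59]]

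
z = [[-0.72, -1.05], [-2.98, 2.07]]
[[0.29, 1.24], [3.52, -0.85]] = z @ [[-0.93, -0.36], [0.36, -0.93]]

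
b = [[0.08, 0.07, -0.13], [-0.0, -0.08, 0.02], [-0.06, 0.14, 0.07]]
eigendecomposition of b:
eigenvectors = [[-0.82, 0.84, 0.62], [0.05, 0.12, -0.5], [0.57, 0.53, 0.61]]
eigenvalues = [0.17, 0.01, -0.1]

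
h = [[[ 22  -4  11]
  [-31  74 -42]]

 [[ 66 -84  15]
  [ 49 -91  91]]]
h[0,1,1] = 74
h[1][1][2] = 91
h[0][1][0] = -31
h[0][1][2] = -42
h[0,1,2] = -42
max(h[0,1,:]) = 74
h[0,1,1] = 74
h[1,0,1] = -84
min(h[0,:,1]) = -4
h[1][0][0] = 66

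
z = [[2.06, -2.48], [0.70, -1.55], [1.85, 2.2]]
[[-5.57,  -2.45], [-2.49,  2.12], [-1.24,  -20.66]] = z @ [[-1.68, -6.21], [0.85, -4.17]]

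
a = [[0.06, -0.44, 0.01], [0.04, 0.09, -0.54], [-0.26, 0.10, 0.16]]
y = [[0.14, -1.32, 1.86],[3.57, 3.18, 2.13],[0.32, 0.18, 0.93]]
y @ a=[[-0.53, 0.01, 1.01], [-0.21, -1.07, -1.34], [-0.22, -0.03, 0.05]]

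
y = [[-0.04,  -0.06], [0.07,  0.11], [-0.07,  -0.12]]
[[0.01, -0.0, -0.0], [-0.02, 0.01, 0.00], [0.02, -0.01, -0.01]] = y@ [[-0.13, 0.06, 0.04], [-0.06, 0.03, 0.02]]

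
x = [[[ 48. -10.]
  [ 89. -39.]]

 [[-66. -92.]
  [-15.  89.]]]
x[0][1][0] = 89.0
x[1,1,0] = -15.0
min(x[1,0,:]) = -92.0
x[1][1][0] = -15.0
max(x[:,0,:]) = 48.0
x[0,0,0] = 48.0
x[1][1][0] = -15.0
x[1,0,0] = -66.0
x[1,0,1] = -92.0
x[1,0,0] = -66.0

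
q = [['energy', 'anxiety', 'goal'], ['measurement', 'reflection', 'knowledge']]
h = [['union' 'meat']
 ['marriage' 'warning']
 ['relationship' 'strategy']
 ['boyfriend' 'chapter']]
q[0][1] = 'anxiety'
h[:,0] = ['union', 'marriage', 'relationship', 'boyfriend']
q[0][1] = 'anxiety'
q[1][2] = 'knowledge'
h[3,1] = 'chapter'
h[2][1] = 'strategy'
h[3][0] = 'boyfriend'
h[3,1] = 'chapter'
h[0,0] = 'union'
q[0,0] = 'energy'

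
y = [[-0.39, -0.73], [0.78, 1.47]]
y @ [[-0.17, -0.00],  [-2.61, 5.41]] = [[1.97, -3.95], [-3.97, 7.95]]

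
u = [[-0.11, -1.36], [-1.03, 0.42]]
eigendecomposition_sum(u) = [[-0.64, -0.59],[-0.45, -0.41]] + [[0.53, -0.77], [-0.58, 0.83]]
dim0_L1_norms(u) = [1.14, 1.78]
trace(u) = 0.31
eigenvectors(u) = [[-0.82, 0.68], [-0.57, -0.74]]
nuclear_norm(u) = 2.45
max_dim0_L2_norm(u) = 1.42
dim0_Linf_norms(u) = [1.03, 1.36]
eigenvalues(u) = [-1.06, 1.37]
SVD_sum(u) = [[0.34, -1.24], [-0.18, 0.65]] + [[-0.45, -0.12], [-0.85, -0.23]]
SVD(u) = [[-0.88,0.47], [0.47,0.88]] @ diag([1.4504148568383393, 0.9976455999314685]) @ [[-0.26, 0.96],[-0.96, -0.26]]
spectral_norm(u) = 1.45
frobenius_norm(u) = 1.76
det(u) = -1.45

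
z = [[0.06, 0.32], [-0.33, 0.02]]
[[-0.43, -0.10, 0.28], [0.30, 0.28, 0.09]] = z@[[-0.98, -0.86, -0.21],[-1.17, -0.14, 0.92]]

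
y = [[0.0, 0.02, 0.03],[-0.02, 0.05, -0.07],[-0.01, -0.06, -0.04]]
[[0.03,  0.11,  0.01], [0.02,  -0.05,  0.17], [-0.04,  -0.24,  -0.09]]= y @[[-1.56, 1.35, 0.4], [0.54, 2.38, 2.11], [0.48, 2.03, -1.07]]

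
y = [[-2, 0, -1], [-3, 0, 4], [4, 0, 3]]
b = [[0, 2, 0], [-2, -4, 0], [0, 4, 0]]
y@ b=[[0, -8, 0], [0, 10, 0], [0, 20, 0]]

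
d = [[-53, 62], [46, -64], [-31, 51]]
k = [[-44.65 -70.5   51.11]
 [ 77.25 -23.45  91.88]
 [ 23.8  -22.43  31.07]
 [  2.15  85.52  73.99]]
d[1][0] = 46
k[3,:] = [2.15, 85.52, 73.99]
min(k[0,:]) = -70.5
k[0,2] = 51.11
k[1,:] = [77.25, -23.45, 91.88]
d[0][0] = -53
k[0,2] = 51.11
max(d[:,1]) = 62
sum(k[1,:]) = 145.68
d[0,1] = 62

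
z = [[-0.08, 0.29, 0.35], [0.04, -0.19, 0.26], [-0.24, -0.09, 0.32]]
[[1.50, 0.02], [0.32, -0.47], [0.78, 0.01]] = z @ [[-0.39,-1.64], [1.86,0.79], [2.66,-0.97]]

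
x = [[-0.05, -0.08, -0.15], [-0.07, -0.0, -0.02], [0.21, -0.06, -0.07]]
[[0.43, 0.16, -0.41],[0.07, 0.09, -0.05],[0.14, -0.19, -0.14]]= x @ [[-0.4,-1.24,0.59],  [-1.57,-1.07,3.77],  [-1.88,-0.07,0.53]]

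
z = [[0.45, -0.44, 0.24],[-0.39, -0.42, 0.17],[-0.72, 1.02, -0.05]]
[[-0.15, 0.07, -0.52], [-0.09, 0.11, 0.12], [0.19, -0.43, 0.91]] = z @ [[-0.04,-0.02,-0.74],[0.14,-0.46,0.36],[-0.29,-0.51,-0.12]]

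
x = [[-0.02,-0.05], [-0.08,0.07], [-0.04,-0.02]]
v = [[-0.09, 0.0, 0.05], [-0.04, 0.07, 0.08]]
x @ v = [[0.0, -0.00, -0.0], [0.00, 0.00, 0.00], [0.0, -0.00, -0.0]]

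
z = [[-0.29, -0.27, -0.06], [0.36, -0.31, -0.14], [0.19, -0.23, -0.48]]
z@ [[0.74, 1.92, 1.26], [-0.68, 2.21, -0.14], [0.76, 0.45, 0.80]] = [[-0.08, -1.18, -0.38], [0.37, -0.06, 0.38], [-0.07, -0.36, -0.11]]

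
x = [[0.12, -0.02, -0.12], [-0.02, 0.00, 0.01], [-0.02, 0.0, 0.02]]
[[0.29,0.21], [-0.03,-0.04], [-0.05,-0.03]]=x @[[0.27,2.17],[-0.8,-1.86],[-1.99,0.75]]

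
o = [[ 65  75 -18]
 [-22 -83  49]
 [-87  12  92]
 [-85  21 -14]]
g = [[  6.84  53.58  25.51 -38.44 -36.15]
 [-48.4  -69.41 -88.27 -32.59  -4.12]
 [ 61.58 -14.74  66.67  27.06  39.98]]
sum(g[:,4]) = -0.28999999999999915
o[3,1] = 21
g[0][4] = -36.15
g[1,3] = -32.59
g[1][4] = -4.12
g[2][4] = 39.98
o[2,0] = -87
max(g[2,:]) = 66.67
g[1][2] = -88.27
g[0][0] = 6.84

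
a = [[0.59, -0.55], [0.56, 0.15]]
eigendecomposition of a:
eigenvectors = [[0.28+0.65j,0.28-0.65j], [0.71+0.00j,(0.71-0j)]]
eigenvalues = [(0.37+0.51j), (0.37-0.51j)]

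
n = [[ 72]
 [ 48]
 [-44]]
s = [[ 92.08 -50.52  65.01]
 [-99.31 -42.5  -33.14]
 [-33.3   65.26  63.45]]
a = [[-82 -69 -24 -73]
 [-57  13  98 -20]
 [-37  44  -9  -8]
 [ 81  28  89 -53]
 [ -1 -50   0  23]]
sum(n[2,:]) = -44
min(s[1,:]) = -99.31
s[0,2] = 65.01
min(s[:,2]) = -33.14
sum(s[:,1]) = -27.760000000000005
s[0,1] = -50.52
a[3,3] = -53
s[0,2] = 65.01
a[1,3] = -20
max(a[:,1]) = 44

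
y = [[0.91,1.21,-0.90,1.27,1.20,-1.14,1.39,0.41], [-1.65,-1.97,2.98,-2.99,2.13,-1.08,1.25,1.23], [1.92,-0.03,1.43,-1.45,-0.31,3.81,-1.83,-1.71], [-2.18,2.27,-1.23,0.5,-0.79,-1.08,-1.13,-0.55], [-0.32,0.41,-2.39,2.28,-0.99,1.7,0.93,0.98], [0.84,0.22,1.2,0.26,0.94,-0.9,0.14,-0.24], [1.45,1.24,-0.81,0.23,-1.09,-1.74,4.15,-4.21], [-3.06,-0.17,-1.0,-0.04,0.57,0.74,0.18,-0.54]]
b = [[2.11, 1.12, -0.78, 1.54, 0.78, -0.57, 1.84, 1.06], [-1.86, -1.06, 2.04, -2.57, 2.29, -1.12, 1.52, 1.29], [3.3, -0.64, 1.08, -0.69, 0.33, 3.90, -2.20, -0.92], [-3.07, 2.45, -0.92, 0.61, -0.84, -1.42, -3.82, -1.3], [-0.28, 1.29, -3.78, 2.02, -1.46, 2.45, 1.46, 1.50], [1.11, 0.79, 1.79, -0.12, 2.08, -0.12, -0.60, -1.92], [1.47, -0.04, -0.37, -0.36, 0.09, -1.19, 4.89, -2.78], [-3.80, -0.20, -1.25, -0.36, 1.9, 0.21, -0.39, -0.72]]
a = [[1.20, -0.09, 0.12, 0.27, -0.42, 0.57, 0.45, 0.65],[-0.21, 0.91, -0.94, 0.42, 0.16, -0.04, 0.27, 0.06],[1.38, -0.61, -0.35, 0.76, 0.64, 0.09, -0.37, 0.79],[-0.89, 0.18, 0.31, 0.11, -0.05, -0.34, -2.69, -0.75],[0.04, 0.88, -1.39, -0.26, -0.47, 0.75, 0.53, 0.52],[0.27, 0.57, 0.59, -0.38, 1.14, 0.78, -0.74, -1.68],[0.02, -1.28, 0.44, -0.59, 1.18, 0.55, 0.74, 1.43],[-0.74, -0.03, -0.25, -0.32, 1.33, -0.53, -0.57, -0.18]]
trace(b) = 5.33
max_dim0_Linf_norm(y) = 4.21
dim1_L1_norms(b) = [9.8, 13.75, 13.06, 14.43, 14.24, 8.53, 11.19, 8.83]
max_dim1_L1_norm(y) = 15.28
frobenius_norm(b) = 14.55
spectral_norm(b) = 8.00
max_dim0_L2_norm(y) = 5.12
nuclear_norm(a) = 14.66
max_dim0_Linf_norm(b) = 4.89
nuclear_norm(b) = 35.25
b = a + y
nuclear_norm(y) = 30.50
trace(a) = 2.74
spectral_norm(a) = 3.95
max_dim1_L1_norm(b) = 14.43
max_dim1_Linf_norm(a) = 2.69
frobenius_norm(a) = 6.13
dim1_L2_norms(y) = [3.09, 5.76, 5.36, 3.88, 4.11, 2.01, 6.6, 3.4]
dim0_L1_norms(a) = [4.75, 4.55, 4.39, 3.11, 5.39, 3.65, 6.36, 6.06]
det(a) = 9.02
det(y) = 4394.40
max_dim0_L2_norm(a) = 3.06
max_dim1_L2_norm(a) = 2.97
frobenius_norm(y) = 12.75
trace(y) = 2.59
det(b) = 11611.40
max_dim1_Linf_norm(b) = 4.89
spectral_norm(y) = 7.48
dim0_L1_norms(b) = [17.0, 7.59, 12.01, 8.27, 9.77, 10.98, 16.72, 11.49]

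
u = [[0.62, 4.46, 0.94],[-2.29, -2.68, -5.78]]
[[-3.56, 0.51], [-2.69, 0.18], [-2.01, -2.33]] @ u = [[-3.38, -17.24, -6.29], [-2.08, -12.48, -3.57], [4.09, -2.72, 11.58]]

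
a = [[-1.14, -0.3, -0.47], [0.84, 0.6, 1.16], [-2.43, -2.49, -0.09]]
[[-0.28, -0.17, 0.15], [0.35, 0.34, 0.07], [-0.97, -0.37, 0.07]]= a @[[0.15,  0.04,  -0.24], [0.24,  0.10,  0.20], [0.07,  0.21,  0.13]]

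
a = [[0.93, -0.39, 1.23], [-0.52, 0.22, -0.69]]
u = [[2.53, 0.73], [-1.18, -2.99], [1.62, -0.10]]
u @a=[[1.97, -0.83, 2.61], [0.46, -0.2, 0.61], [1.56, -0.65, 2.06]]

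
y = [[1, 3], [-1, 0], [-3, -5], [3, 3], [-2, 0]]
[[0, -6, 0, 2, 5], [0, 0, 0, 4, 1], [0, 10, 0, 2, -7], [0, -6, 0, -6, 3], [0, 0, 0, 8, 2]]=y @[[0, 0, 0, -4, -1], [0, -2, 0, 2, 2]]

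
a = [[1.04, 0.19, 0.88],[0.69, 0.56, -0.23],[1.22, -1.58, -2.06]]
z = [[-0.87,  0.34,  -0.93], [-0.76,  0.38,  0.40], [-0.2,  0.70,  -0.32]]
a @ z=[[-1.23,1.04,-1.17], [-0.98,0.29,-0.34], [0.55,-1.63,-1.11]]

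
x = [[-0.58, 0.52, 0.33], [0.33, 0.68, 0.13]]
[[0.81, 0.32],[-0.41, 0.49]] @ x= [[-0.36,0.64,0.31], [0.40,0.12,-0.07]]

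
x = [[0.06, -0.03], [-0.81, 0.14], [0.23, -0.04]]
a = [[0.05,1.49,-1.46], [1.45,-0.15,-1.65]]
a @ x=[[-1.54, 0.27], [-0.17, 0.0]]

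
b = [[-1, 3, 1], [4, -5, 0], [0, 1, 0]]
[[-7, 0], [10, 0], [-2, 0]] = b@ [[0, 0], [-2, 0], [-1, 0]]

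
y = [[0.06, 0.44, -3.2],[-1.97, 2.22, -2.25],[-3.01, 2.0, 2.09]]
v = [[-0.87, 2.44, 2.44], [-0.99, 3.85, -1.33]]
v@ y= [[-12.20,9.91,2.39], [-3.64,5.45,-8.27]]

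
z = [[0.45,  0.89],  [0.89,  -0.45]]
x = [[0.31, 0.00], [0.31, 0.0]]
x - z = [[-0.14, -0.89],[-0.58, 0.45]]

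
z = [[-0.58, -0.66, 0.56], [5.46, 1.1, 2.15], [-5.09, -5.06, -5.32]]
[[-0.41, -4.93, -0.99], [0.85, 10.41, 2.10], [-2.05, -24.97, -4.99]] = z @ [[0.12,1.47,0.30], [0.41,4.96,0.99], [-0.12,-1.43,-0.29]]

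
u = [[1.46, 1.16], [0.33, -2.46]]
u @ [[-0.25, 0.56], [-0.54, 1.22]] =[[-0.99, 2.23], [1.25, -2.82]]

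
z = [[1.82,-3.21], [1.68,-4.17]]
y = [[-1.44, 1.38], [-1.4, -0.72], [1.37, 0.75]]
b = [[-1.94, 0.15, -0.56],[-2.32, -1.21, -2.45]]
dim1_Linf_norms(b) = [1.94, 2.45]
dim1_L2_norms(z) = [3.69, 4.5]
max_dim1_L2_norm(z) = 4.5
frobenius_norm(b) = 4.12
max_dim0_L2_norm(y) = 2.43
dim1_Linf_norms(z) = [3.21, 4.17]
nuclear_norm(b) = 5.09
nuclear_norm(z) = 6.18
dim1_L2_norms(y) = [1.99, 1.57, 1.56]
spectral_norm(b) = 3.96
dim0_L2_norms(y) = [2.43, 1.73]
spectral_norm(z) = 5.80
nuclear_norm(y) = 4.16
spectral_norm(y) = 2.43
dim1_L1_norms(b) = [2.65, 5.98]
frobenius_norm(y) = 2.98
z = b @ y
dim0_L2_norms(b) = [3.02, 1.22, 2.51]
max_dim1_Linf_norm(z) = 4.17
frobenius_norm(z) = 5.82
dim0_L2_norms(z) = [2.48, 5.26]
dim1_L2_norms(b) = [2.02, 3.58]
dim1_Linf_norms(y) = [1.44, 1.4, 1.37]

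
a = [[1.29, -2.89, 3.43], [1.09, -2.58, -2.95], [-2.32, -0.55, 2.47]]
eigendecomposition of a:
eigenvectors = [[(-0.79+0j), -0.79-0.00j, (0.39+0j)], [(0.08+0.28j), 0.08-0.28j, 0.88+0.00j], [(-0.11-0.53j), (-0.11+0.53j), (0.26+0j)]]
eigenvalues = [(2.07+3.3j), (2.07-3.3j), (-2.96+0j)]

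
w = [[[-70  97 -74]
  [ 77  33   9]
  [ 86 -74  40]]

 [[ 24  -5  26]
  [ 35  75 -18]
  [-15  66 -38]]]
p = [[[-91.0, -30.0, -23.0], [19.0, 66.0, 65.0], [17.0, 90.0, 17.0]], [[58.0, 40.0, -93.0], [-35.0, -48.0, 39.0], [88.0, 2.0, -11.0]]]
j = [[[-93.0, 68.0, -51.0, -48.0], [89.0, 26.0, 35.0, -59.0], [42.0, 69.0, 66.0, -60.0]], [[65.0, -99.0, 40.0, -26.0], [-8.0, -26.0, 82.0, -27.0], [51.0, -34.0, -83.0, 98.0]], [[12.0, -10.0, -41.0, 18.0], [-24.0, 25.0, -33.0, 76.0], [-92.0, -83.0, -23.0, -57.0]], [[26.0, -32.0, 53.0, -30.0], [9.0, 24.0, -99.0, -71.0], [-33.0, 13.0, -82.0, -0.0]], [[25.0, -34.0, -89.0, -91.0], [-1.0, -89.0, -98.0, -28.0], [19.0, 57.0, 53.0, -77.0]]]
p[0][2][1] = 90.0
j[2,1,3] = 76.0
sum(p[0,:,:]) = 130.0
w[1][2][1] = 66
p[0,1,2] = 65.0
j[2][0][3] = 18.0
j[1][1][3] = -27.0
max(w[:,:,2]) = 40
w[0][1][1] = 33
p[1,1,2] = 39.0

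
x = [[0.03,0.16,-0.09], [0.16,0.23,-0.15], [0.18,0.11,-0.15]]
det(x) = 0.00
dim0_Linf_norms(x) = [0.18, 0.23, 0.15]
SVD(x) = [[-0.39, 0.68, 0.62], [-0.73, 0.18, -0.66], [-0.57, -0.71, 0.43]] @ diag([0.43625528722331486, 0.10824408897656662, 0.023760083571745447]) @ [[-0.53, -0.67, 0.52],[-0.71, 0.68, 0.16],[-0.46, -0.29, -0.84]]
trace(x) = 0.11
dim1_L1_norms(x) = [0.28, 0.54, 0.44]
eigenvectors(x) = [[(0.22+0.18j), 0.22-0.18j, -0.43+0.00j], [(0.34-0.06j), 0.34+0.06j, -0.79+0.00j], [(0.89+0j), (0.89-0j), (-0.43+0j)]]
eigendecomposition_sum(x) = [[-0.01+0.05j, (0.01-0.02j), (-0.01-0.01j)], [0.03+0.05j, (-0.01-0.03j), (-0.02+0.01j)], [(0.07+0.13j), (-0.01-0.08j), -0.04+0.01j]] + [[(-0.01-0.05j), (0.01+0.02j), (-0.01+0.01j)], [(0.03-0.05j), -0.01+0.03j, -0.02-0.01j], [(0.07-0.13j), (-0.01+0.08j), (-0.04-0.01j)]] + [[(0.05-0j), 0.14+0.00j, -0.06+0.00j], [0.09-0.00j, (0.25+0j), (-0.12+0j)], [0.05-0.00j, 0.13+0.00j, -0.06+0.00j]]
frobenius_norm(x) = 0.45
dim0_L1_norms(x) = [0.37, 0.5, 0.39]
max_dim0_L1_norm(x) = 0.5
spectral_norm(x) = 0.44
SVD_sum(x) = [[0.09, 0.11, -0.09], [0.17, 0.21, -0.17], [0.13, 0.17, -0.13]] + [[-0.05, 0.05, 0.01], [-0.01, 0.01, 0.00], [0.05, -0.05, -0.01]] + [[-0.01, -0.00, -0.01], [0.01, 0.0, 0.01], [-0.00, -0.00, -0.01]]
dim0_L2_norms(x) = [0.24, 0.3, 0.23]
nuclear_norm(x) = 0.57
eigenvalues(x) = [(-0.06+0.03j), (-0.06-0.03j), (0.24+0j)]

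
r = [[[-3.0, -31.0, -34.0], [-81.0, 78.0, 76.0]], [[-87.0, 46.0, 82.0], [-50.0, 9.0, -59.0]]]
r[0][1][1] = 78.0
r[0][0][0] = -3.0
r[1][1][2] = -59.0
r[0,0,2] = -34.0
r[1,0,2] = 82.0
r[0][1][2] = 76.0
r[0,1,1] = 78.0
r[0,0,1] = -31.0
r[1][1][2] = -59.0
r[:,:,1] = [[-31.0, 78.0], [46.0, 9.0]]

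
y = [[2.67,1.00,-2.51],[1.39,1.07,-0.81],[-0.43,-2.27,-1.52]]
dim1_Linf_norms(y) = [2.67, 1.39, 2.27]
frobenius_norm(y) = 5.08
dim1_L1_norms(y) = [6.18, 3.27, 4.22]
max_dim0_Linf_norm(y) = 2.67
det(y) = -0.03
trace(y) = 2.22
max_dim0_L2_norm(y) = 3.04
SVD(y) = [[-0.90, 0.14, -0.42], [-0.44, -0.19, 0.88], [0.04, 0.97, 0.23]] @ diag([4.214484931049324, 2.8369723513441385, 0.002154916954870994]) @ [[-0.72,-0.35,0.60],[-0.11,-0.8,-0.59],[-0.69,0.49,-0.54]]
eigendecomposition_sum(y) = [[2.48,1.94,-1.41], [1.39,1.09,-0.79], [-0.76,-0.6,0.43]] + [[0.0,-0.00,-0.0], [-0.0,0.0,0.00], [0.00,-0.00,-0.0]] + [[0.19, -0.94, -1.1], [0.0, -0.02, -0.02], [0.33, -1.67, -1.95]]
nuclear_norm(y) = 7.05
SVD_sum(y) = [[2.71, 1.31, -2.28],[1.33, 0.65, -1.12],[-0.13, -0.06, 0.11]] + [[-0.04, -0.31, -0.23], [0.06, 0.42, 0.31], [-0.30, -2.21, -1.63]] + [[0.0,-0.00,0.00], [-0.0,0.0,-0.0], [-0.00,0.00,-0.00]]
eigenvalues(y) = [4.0, 0.0, -1.79]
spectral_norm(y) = 4.21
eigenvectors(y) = [[-0.84, -0.69, 0.49], [-0.47, 0.49, 0.01], [0.26, -0.54, 0.87]]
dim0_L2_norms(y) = [3.04, 2.7, 3.04]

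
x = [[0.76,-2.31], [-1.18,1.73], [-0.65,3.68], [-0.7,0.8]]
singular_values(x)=[4.96, 0.89]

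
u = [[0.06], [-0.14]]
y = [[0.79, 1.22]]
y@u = [[-0.12]]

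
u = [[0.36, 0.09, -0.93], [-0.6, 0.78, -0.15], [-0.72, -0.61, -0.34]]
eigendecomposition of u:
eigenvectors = [[0.53+0.00j, 0.10+0.59j, 0.10-0.59j],[(0.25+0j), (-0.69+0j), (-0.69-0j)],[(0.81+0j), (0.14-0.39j), 0.14+0.39j]]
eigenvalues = [(-1+0j), (0.9+0.43j), (0.9-0.43j)]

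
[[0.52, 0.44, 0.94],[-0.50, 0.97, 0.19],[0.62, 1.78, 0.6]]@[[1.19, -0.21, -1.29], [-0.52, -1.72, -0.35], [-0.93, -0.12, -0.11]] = [[-0.48, -0.98, -0.93],[-1.28, -1.59, 0.28],[-0.75, -3.26, -1.49]]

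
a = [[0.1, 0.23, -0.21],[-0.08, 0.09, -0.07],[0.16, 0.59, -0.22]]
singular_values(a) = [0.72, 0.11, 0.11]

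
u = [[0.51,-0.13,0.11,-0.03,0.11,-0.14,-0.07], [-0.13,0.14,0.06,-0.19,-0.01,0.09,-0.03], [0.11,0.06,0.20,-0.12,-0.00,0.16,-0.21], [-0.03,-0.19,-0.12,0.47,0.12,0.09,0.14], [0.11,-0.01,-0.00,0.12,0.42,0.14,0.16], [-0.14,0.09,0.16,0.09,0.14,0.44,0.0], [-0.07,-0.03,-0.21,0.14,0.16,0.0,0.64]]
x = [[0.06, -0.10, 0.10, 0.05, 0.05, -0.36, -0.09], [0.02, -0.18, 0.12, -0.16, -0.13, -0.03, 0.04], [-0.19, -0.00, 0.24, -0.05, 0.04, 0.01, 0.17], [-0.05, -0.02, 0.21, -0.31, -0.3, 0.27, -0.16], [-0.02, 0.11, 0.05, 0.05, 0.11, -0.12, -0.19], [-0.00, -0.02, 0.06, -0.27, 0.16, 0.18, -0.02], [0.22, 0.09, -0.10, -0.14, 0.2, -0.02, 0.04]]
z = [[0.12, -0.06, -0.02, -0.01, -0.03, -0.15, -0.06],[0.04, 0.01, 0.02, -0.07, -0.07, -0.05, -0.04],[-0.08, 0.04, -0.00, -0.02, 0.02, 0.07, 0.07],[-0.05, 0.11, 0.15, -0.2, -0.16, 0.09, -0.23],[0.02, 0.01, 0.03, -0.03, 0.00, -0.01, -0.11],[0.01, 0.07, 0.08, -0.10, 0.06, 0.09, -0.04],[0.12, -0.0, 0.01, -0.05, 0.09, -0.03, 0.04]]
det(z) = -0.00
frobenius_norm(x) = 1.03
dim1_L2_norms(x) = [0.41, 0.3, 0.36, 0.58, 0.28, 0.37, 0.36]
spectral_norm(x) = 0.69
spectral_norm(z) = 0.44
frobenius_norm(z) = 0.57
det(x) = 0.00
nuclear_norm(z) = 1.04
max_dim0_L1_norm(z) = 0.59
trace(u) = 2.82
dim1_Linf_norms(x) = [0.36, 0.18, 0.24, 0.31, 0.19, 0.27, 0.22]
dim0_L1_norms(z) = [0.44, 0.3, 0.31, 0.48, 0.43, 0.49, 0.59]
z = x @ u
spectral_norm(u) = 0.92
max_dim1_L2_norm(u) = 0.71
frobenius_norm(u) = 1.38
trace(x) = 0.14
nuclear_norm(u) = 2.83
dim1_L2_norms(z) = [0.21, 0.13, 0.14, 0.4, 0.12, 0.19, 0.17]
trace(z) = 0.06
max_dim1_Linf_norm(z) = 0.23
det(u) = 0.00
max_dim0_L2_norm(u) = 0.71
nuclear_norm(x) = 2.31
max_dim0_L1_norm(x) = 1.03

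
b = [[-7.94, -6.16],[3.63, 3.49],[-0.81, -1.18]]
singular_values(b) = [11.31, 0.62]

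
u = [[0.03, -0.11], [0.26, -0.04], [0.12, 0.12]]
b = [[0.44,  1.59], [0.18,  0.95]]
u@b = [[-0.01, -0.06], [0.11, 0.38], [0.07, 0.30]]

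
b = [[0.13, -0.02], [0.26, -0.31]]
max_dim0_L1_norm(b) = 0.39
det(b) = -0.04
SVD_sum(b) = [[0.07, -0.08],[0.28, -0.30]] + [[0.06,0.06], [-0.02,-0.01]]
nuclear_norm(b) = 0.50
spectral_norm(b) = 0.42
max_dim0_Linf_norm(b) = 0.31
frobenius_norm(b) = 0.43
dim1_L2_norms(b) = [0.13, 0.4]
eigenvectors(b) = [[0.85,0.05],[0.52,1.0]]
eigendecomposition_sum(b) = [[0.12, -0.01], [0.07, -0.0]] + [[0.01,  -0.01], [0.19,  -0.31]]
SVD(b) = [[-0.25, -0.97], [-0.97, 0.25]] @ diag([0.4170324514937657, 0.08416611195190102]) @ [[-0.68, 0.73], [-0.73, -0.68]]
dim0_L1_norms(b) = [0.39, 0.33]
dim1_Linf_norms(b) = [0.13, 0.31]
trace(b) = -0.18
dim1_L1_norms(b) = [0.15, 0.57]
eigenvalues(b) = [0.12, -0.3]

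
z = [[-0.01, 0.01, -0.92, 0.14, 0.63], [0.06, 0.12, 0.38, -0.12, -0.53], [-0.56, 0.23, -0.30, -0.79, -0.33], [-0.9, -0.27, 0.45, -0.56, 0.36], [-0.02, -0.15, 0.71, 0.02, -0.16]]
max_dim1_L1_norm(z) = 2.54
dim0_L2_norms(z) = [1.06, 0.4, 1.34, 0.99, 0.97]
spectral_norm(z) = 1.53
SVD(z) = [[0.61, 0.46, 0.15, 0.10, 0.62], [-0.30, -0.27, -0.36, 0.7, 0.47], [-0.30, 0.57, -0.69, -0.33, 0.09], [-0.56, 0.55, 0.55, 0.28, -0.04], [-0.38, -0.30, 0.26, -0.56, 0.62]] @ diag([1.5285614105537968, 1.3449628758239662, 0.9194545518415046, 0.03281197513358073, 0.0012562670450726185]) @ [[0.43, 0.07, -0.72, 0.43, 0.33], [-0.61, -0.00, -0.49, -0.49, 0.37], [-0.15, -0.42, 0.4, 0.33, 0.73], [-0.59, 0.49, 0.01, 0.63, -0.13], [0.26, 0.76, 0.28, -0.26, 0.46]]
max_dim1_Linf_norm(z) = 0.92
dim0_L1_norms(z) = [1.55, 0.78, 2.76, 1.63, 2.01]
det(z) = -0.00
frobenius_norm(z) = 2.23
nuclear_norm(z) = 3.83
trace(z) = -0.91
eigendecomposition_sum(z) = [[-0.43-0.00j,0.03-0.00j,(-0.41+0j),-0.36+0.00j,(0.24+0j)], [0.22+0.00j,-0.01+0.00j,(0.21-0j),0.19-0.00j,-0.13-0.00j], [(-0.44-0j),0.03-0.00j,-0.42+0.00j,-0.37+0.00j,(0.25+0j)], [-0.32-0.00j,(0.02-0j),(-0.31+0j),-0.27+0.00j,0.18+0.00j], [(0.3+0j),-0.02+0.00j,0.29-0.00j,(0.25-0j),-0.17-0.00j]] + [[(0.21+0.15j), (0.01+0.19j), -0.26-0.21j, (0.26-0.06j), 0.18-0.31j], [-0.08-0.14j, (0.04-0.11j), 0.10+0.19j, (-0.16-0.03j), -0.18+0.13j], [-0.06-0.22j, 0.10-0.13j, (0.06+0.29j), (-0.21-0.09j), (-0.29+0.11j)], [-0.29+0.05j, (-0.16-0.15j), (0.39-0.04j), -0.15+0.26j, 0.11+0.39j], [-0.16-0.01j, (-0.07-0.1j), (0.21+0.03j), (-0.12+0.12j), 0.22j]] + [[(0.21-0.15j), 0.01-0.19j, -0.26+0.21j, (0.26+0.06j), 0.18+0.31j], [-0.08+0.14j, 0.04+0.11j, (0.1-0.19j), (-0.16+0.03j), (-0.18-0.13j)], [-0.06+0.22j, (0.1+0.13j), 0.06-0.29j, -0.21+0.09j, -0.29-0.11j], [(-0.29-0.05j), -0.16+0.15j, 0.39+0.04j, (-0.15-0.26j), 0.11-0.39j], [(-0.16+0.01j), (-0.07+0.1j), 0.21-0.03j, (-0.12-0.12j), -0.22j]] + [[0.00-0.00j, 0.00-0.00j, 0.00+0.00j, -0.00-0.00j, -0j], [0.00-0.00j, 0.00-0.00j, 0.00+0.00j, (-0-0j), -0j], [0.00-0.00j, -0j, 0.00+0.00j, -0.00-0.00j, -0j], [(-0+0j), -0.00+0.00j, (-0-0j), 0j, -0.00+0.00j], [0.00-0.00j, -0j, 0j, -0.00-0.00j, 0.00-0.00j]] + [[-0j, (-0.03-0j), 0.02+0.00j, (-0.01-0j), 0.04+0.00j], [-0.00+0.00j, (0.05+0j), -0.02-0.00j, (0.02+0j), (-0.05-0j)], [-0.00+0.00j, (0.01+0j), (-0-0j), 0j, (-0.01-0j)], [(-0+0j), (0.03+0j), (-0.02-0j), (0.01+0j), (-0.04-0j)], [0.00-0.00j, (-0-0j), 0j, -0.00-0.00j, 0j]]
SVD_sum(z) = [[0.39,0.07,-0.67,0.40,0.30], [-0.2,-0.03,0.34,-0.2,-0.15], [-0.19,-0.03,0.33,-0.20,-0.15], [-0.36,-0.06,0.61,-0.37,-0.28], [-0.24,-0.04,0.41,-0.25,-0.19]] + [[-0.38, -0.0, -0.31, -0.31, 0.23],[0.22, 0.0, 0.18, 0.18, -0.13],[-0.47, -0.00, -0.38, -0.38, 0.28],[-0.45, -0.00, -0.37, -0.37, 0.27],[0.25, 0.00, 0.2, 0.20, -0.15]] + [[-0.02, -0.06, 0.05, 0.04, 0.1],  [0.05, 0.14, -0.13, -0.11, -0.24],  [0.1, 0.27, -0.25, -0.21, -0.46],  [-0.08, -0.21, 0.20, 0.17, 0.37],  [-0.04, -0.10, 0.10, 0.08, 0.17]] + [[-0.00, 0.00, 0.0, 0.0, -0.00], [-0.01, 0.01, 0.0, 0.01, -0.0], [0.01, -0.01, -0.00, -0.01, 0.00], [-0.01, 0.00, 0.0, 0.01, -0.0], [0.01, -0.01, -0.00, -0.01, 0.00]] + [[0.00, 0.0, 0.00, -0.0, 0.0], [0.0, 0.00, 0.00, -0.0, 0.0], [0.00, 0.00, 0.0, -0.0, 0.0], [-0.0, -0.0, -0.00, 0.00, -0.00], [0.0, 0.0, 0.00, -0.00, 0.00]]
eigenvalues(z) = [(-1.3+0j), (0.17+0.81j), (0.17-0.81j), 0j, (0.06+0j)]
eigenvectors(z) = [[(-0.54+0j), (-0.36-0.36j), -0.36+0.36j, 0.25+0.00j, (0.5+0j)], [0.28+0.00j, (0.11+0.3j), (0.11-0.3j), (0.76+0j), -0.70+0.00j], [(-0.56+0j), (0.05+0.44j), 0.05-0.44j, 0.28+0.00j, -0.12+0.00j], [(-0.4+0j), 0.58+0.00j, 0.58-0.00j, -0.25+0.00j, (-0.5+0j)], [(0.38+0j), (0.31+0.08j), 0.31-0.08j, (0.46+0j), 0j]]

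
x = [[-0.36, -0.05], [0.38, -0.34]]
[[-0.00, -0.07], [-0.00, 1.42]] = x @[[-0.00,  0.67],[0.01,  -3.43]]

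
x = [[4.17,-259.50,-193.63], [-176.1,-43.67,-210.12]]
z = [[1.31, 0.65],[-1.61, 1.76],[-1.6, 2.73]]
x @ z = [[733.07,-982.62], [175.81,-764.95]]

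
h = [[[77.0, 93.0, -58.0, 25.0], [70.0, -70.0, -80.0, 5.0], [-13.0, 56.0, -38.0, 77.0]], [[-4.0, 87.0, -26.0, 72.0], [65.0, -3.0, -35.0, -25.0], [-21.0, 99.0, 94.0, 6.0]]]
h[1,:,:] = [[-4.0, 87.0, -26.0, 72.0], [65.0, -3.0, -35.0, -25.0], [-21.0, 99.0, 94.0, 6.0]]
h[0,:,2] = [-58.0, -80.0, -38.0]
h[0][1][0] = 70.0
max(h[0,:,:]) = 93.0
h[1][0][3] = 72.0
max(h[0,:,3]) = 77.0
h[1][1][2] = -35.0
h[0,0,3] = 25.0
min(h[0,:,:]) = -80.0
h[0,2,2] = -38.0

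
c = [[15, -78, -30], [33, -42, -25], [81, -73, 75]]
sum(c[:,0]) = 129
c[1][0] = 33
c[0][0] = 15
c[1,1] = -42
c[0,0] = 15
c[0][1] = -78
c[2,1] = -73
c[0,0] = 15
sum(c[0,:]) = -93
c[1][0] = 33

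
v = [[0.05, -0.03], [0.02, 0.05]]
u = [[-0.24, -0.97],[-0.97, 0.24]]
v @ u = [[0.02, -0.06], [-0.05, -0.01]]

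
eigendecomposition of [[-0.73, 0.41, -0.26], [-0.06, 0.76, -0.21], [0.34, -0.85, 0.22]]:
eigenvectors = [[0.27, 0.92, -0.23], [0.68, -0.02, 0.22], [-0.68, -0.39, 0.95]]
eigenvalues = [0.94, -0.63, -0.06]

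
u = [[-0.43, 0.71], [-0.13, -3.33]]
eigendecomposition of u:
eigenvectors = [[1.00, -0.24], [-0.05, 0.97]]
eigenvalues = [-0.46, -3.3]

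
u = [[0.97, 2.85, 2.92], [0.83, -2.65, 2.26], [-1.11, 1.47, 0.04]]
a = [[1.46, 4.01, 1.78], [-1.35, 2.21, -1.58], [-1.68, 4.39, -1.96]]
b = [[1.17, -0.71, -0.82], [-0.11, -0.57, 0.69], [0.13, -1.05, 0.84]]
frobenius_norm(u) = 5.81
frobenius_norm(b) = 2.28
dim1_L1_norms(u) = [6.74, 5.74, 2.62]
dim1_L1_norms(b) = [2.7, 1.37, 2.02]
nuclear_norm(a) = 10.30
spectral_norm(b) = 1.61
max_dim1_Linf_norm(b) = 1.17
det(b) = 0.00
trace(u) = -1.64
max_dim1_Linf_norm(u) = 2.92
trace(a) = 1.71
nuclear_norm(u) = 9.05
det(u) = -15.60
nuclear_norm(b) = 3.22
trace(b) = 1.44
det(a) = -0.10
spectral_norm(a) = 6.48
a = b @ u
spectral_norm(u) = 4.31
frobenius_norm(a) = 7.52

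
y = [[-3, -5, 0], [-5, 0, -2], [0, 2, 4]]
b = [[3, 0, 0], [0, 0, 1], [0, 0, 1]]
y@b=[[-9, 0, -5], [-15, 0, -2], [0, 0, 6]]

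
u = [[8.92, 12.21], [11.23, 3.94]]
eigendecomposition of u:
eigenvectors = [[0.79, -0.65], [0.61, 0.76]]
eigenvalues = [18.4, -5.54]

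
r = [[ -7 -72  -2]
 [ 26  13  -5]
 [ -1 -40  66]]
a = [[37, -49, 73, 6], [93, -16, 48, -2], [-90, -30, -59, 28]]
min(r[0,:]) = -72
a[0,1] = -49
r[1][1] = 13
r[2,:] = [-1, -40, 66]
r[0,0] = -7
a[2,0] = -90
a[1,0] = 93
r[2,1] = -40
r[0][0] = -7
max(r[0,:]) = -2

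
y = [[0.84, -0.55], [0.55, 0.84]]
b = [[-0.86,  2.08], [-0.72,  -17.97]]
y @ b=[[-0.33, 11.63],[-1.08, -13.95]]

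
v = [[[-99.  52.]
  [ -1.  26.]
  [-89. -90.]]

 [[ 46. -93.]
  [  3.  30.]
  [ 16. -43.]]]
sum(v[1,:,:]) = -41.0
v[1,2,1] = -43.0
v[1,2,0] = 16.0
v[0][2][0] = -89.0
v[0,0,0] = -99.0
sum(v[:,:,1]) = -118.0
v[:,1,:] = [[-1.0, 26.0], [3.0, 30.0]]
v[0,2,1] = -90.0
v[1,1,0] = 3.0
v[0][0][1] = 52.0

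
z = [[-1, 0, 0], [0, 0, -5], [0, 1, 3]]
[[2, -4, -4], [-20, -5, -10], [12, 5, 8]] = z@[[-2, 4, 4], [0, 2, 2], [4, 1, 2]]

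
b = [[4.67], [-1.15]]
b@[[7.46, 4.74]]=[[34.84, 22.14], [-8.58, -5.45]]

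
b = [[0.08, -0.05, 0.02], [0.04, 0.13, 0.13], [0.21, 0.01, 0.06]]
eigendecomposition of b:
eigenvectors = [[(-0.35+0j), (0.14-0.29j), 0.14+0.29j], [-0.52+0.00j, -0.80+0.00j, (-0.8-0j)], [0.78+0.00j, (-0.2-0.46j), (-0.2+0.46j)]]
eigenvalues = [(-0.04+0j), (0.15+0.09j), (0.15-0.09j)]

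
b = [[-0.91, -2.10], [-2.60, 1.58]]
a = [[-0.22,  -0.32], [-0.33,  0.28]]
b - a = [[-0.69, -1.78], [-2.27, 1.30]]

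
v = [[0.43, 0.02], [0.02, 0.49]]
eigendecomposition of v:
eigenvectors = [[-0.96, -0.29], [0.29, -0.96]]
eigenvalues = [0.42, 0.5]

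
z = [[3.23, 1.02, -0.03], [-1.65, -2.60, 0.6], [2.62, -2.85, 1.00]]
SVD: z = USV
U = [[-0.7, 0.32, -0.64], [0.31, -0.68, -0.67], [-0.65, -0.66, 0.38]]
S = [4.49, 4.14, 0.0]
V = [[-0.99, 0.08, -0.1], [0.10, 0.96, -0.26], [0.08, -0.27, -0.96]]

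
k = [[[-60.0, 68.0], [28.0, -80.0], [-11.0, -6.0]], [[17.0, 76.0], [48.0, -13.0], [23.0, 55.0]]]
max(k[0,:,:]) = 68.0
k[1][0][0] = 17.0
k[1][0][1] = 76.0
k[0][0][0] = -60.0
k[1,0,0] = 17.0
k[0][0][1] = 68.0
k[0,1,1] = -80.0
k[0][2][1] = -6.0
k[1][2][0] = 23.0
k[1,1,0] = 48.0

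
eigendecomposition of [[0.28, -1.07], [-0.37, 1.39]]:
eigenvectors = [[-0.97, 0.61], [-0.26, -0.79]]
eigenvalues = [-0.0, 1.67]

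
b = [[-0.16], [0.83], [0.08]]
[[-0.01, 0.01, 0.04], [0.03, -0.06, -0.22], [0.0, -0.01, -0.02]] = b @ [[0.04, -0.07, -0.27]]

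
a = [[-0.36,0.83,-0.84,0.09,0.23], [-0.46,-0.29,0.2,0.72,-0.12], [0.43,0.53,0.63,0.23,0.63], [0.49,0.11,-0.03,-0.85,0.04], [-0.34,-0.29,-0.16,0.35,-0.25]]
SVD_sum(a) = [[0.03,0.02,0.0,-0.03,0.01], [-0.49,-0.33,-0.08,0.58,-0.25], [0.30,0.2,0.05,-0.35,0.15], [0.51,0.34,0.08,-0.59,0.26], [-0.35,-0.24,-0.05,0.41,-0.18]] + [[-0.39, 0.68, -0.95, -0.03, 0.08], [0.06, -0.11, 0.15, 0.0, -0.01], [0.09, -0.16, 0.22, 0.01, -0.02], [0.01, -0.03, 0.04, 0.00, -0.0], [-0.01, 0.02, -0.03, -0.0, 0.00]] + [[0.01, 0.13, 0.10, 0.15, 0.13], [0.01, 0.14, 0.1, 0.16, 0.14], [0.03, 0.49, 0.36, 0.57, 0.50], [-0.01, -0.21, -0.16, -0.25, -0.21], [-0.00, -0.07, -0.05, -0.08, -0.07]] + [[-0.01, 0.0, 0.0, -0.00, 0.0], [-0.04, 0.01, 0.02, -0.02, 0.0], [0.01, -0.00, -0.01, 0.01, -0.0], [-0.02, 0.0, 0.01, -0.01, 0.00], [0.03, -0.01, -0.02, 0.02, -0.00]] + [[0.00, 0.00, 0.00, 0.0, -0.0], [0.0, 0.00, 0.0, 0.0, -0.0], [0.00, 0.0, 0.00, 0.00, -0.0], [0.0, 0.0, 0.00, 0.00, -0.0], [0.00, 0.0, 0.0, 0.0, -0.0]]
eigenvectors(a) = [[0.70+0.00j, 0.70-0.00j, (0.48+0j), 0.71+0.00j, -0.22+0.00j], [(-0.25+0.4j), (-0.25-0.4j), -0.38+0.00j, 0.10+0.00j, -0.49+0.00j], [0.02-0.19j, (0.02+0.19j), (-0.74+0j), (-0.21+0j), -0.18+0.00j], [(0.15-0.39j), 0.15+0.39j, 0.18+0.00j, 0.45+0.00j, (-0.15+0j)], [(-0.15+0.25j), (-0.15-0.25j), (0.2+0j), (-0.49+0j), 0.81+0.00j]]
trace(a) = -1.12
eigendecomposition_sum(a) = [[(-0.12+0.54j),0.63+0.03j,-0.23+0.20j,(0.33-0.64j),(0.36+0.1j)], [(-0.26-0.26j),-0.24+0.35j,(-0.03-0.2j),0.25+0.41j,-0.18+0.17j], [(0.14+0.05j),0.03-0.18j,0.05+0.07j,-0.17-0.11j,0.04-0.10j], [(0.27+0.19j),(0.16-0.35j),(0.06+0.17j),(-0.29-0.33j),0.13-0.18j], [(-0.16-0.15j),-0.14+0.22j,-0.02-0.12j,(0.16+0.25j),-0.11+0.11j]] + [[-0.12-0.54j, 0.63-0.03j, -0.23-0.20j, (0.33+0.64j), (0.36-0.1j)],[-0.26+0.26j, -0.24-0.35j, -0.03+0.20j, (0.25-0.41j), -0.18-0.17j],[0.14-0.05j, 0.03+0.18j, 0.05-0.07j, -0.17+0.11j, 0.04+0.10j],[(0.27-0.19j), 0.16+0.35j, 0.06-0.17j, (-0.29+0.33j), (0.13+0.18j)],[(-0.16+0.15j), (-0.14-0.22j), -0.02+0.12j, (0.16-0.25j), -0.11-0.11j]] + [[-0.08+0.00j, (-0.27+0j), -0.34+0.00j, -0.32+0.00j, (-0.32+0j)], [0.07-0.00j, 0.22-0.00j, (0.27-0j), (0.25-0j), (0.26-0j)], [0.13-0.00j, 0.42-0.00j, 0.52-0.00j, (0.49-0j), (0.5-0j)], [(-0.03+0j), (-0.1+0j), -0.13+0.00j, (-0.12+0j), -0.12+0.00j], [-0.03+0.00j, (-0.11+0j), -0.14+0.00j, (-0.13+0j), -0.13+0.00j]] + [[-0.04+0.00j, (-0.17+0j), -0.04-0.00j, -0.26+0.00j, (-0.17+0j)], [-0.01+0.00j, (-0.02+0j), -0.01-0.00j, (-0.04+0j), (-0.02+0j)], [0.01-0.00j, (0.05-0j), (0.01+0j), (0.08-0j), 0.05-0.00j], [-0.02+0.00j, (-0.11+0j), -0.03-0.00j, (-0.17+0j), (-0.11+0j)], [(0.03-0j), 0.12-0.00j, 0.03+0.00j, (0.18-0j), (0.12-0j)]] + [[0.00-0.00j,-0j,0.00-0.00j,0.00-0.00j,-0j], [0.00-0.00j,0.00-0.00j,-0j,(0.01-0j),0.01-0.00j], [-0j,0.00-0.00j,0.00-0.00j,-0j,-0j], [-0j,0.00-0.00j,0.00-0.00j,0.00-0.00j,-0j], [(-0+0j),(-0.01+0j),-0.01+0.00j,(-0.02+0j),-0.02+0.00j]]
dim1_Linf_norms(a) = [0.84, 0.72, 0.63, 0.85, 0.35]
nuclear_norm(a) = 3.98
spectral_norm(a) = 1.49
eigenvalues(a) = [(-0.71+0.74j), (-0.71-0.74j), (0.4+0j), (-0.09+0j), (-0.01+0j)]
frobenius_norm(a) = 2.27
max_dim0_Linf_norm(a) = 0.85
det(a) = 0.00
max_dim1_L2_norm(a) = 1.26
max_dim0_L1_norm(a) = 2.24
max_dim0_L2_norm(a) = 1.19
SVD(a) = [[0.03,0.96,-0.23,-0.11,0.10], [-0.58,-0.15,-0.24,-0.70,0.29], [0.36,-0.23,-0.86,0.15,0.25], [0.6,-0.04,0.37,-0.36,0.61], [-0.42,0.04,0.12,0.58,0.69]] @ diag([1.4904141368794257, 1.2809080673296245, 1.1341708584825527, 0.07206186138767152, 0.0019430754325473576]) @ [[0.57, 0.38, 0.09, -0.66, 0.29], [-0.32, 0.55, -0.77, -0.02, 0.07], [-0.03, -0.5, -0.37, -0.59, -0.51], [0.74, -0.19, -0.46, 0.45, -0.04], [0.16, 0.51, 0.23, 0.11, -0.81]]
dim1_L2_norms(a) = [1.26, 0.93, 1.15, 0.99, 0.64]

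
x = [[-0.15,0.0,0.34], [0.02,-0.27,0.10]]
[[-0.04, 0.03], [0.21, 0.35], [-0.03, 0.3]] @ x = [[0.01, -0.01, -0.01], [-0.02, -0.09, 0.11], [0.01, -0.08, 0.02]]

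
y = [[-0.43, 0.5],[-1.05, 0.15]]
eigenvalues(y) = [(-0.14+0.66j), (-0.14-0.66j)]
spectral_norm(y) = 1.19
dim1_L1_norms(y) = [0.93, 1.2]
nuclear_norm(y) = 1.58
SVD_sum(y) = [[-0.54, 0.18], [-0.99, 0.33]] + [[0.11, 0.32], [-0.06, -0.18]]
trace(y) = -0.28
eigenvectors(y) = [[(-0.23+0.52j), (-0.23-0.52j)],[-0.82+0.00j, (-0.82-0j)]]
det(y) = 0.46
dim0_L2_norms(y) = [1.13, 0.52]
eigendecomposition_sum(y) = [[(-0.22+0.3j), 0.25+0.05j], [(-0.53-0.11j), 0.08+0.36j]] + [[-0.22-0.30j, (0.25-0.05j)], [(-0.53+0.11j), 0.08-0.36j]]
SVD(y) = [[-0.48,-0.88],[-0.88,0.48]] @ diag([1.1871997517517965, 0.3878875474160941]) @ [[0.95,-0.31], [-0.31,-0.95]]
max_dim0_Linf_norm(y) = 1.05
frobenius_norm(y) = 1.25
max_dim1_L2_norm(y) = 1.06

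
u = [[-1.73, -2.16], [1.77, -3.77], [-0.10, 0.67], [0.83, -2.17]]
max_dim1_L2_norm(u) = 4.16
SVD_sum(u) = [[0.42, -1.60], [1.03, -3.96], [-0.17, 0.65], [0.58, -2.23]] + [[-2.15, -0.56], [0.74, 0.19], [0.07, 0.02], [0.25, 0.06]]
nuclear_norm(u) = 7.39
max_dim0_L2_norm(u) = 4.9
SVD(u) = [[-0.33, 0.94], [-0.81, -0.32], [0.13, -0.03], [-0.46, -0.11]] @ diag([5.028565334386392, 2.361044404031293]) @ [[-0.25,0.97],[-0.97,-0.25]]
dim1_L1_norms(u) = [3.89, 5.54, 0.77, 3.0]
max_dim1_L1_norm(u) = 5.54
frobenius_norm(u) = 5.56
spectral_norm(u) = 5.03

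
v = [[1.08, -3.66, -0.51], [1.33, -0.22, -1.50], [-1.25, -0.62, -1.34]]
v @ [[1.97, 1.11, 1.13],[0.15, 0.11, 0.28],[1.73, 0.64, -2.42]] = [[0.70,0.47,1.43],[-0.01,0.49,5.07],[-4.87,-2.31,1.66]]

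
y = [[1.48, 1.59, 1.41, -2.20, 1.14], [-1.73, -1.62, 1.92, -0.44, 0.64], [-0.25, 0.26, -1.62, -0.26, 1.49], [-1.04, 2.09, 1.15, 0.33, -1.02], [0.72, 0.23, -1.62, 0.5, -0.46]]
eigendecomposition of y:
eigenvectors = [[-0.78+0.00j, -0.04+0.50j, (-0.04-0.5j), (-0.34+0j), (-0.38+0j)], [0.24+0.00j, -0.55+0.00j, (-0.55-0j), -0.01+0.00j, (0.53+0j)], [0.00+0.00j, (-0.19-0.11j), -0.19+0.11j, (-0.33+0j), (-0.44+0j)], [0.58+0.00j, (0.15+0.53j), 0.15-0.53j, -0.74+0.00j, (-0.58+0j)], [(-0.07+0j), (0.26-0.17j), 0.26+0.17j, -0.48+0.00j, (-0.21+0j)]]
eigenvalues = [(2.72+0j), (-1.29+2.56j), (-1.29-2.56j), (-0.27+0j), (-1.76+0j)]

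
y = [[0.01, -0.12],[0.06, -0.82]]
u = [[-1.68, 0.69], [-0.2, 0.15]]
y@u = [[0.01, -0.01], [0.06, -0.08]]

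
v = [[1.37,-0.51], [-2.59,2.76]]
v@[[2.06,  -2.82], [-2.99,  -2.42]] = [[4.35, -2.63], [-13.59, 0.62]]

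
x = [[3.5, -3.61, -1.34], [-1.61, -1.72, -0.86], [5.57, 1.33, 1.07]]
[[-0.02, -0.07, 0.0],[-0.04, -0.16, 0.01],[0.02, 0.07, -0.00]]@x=[[0.04, 0.19, 0.09], [0.17, 0.43, 0.20], [-0.04, -0.19, -0.09]]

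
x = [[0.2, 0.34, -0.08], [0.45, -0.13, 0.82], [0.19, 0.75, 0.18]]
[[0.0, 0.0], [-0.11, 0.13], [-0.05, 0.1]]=x@[[0.02, -0.09], [-0.04, 0.11], [-0.15, 0.22]]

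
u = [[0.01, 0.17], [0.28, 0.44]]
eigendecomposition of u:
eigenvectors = [[-0.88, -0.31],[0.47, -0.95]]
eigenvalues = [-0.08, 0.53]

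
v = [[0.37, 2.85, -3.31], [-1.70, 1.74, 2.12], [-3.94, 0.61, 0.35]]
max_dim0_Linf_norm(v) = 3.94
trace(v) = 2.46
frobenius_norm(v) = 6.76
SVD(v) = [[-0.49, 0.87, 0.11], [0.55, 0.20, 0.81], [0.68, 0.46, -0.57]] @ diag([4.842076066523072, 4.257081349932611, 2.019222064573492]) @ [[-0.78, -0.01, 0.62], [-0.43, 0.73, -0.53], [0.45, 0.69, 0.57]]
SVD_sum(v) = [[1.85, 0.01, -1.47], [-2.07, -0.01, 1.64], [-2.59, -0.02, 2.05]] + [[-1.58, 2.68, -1.97], [-0.37, 0.63, -0.46], [-0.84, 1.42, -1.04]] + [[0.10, 0.15, 0.13], [0.74, 1.13, 0.94], [-0.52, -0.79, -0.66]]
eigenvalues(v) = [(-3.43+0j), (2.95+1.86j), (2.95-1.86j)]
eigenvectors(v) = [[(-0.68+0j), (-0.01-0.41j), (-0.01+0.41j)], [(0.07+0j), (0.74+0j), (0.74-0j)], [(-0.73+0j), (0.42+0.32j), 0.42-0.32j]]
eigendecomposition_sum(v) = [[(-1.42+0j),1.00-0.00j,(-1.8+0j)], [0.15-0.00j,-0.10+0.00j,0.19-0.00j], [-1.50+0.00j,1.05-0.00j,-1.91+0.00j]] + [[0.90+0.49j,(0.93-0.53j),(-0.75-0.52j)], [(-0.92+1.61j),0.92+1.70j,(0.97-1.35j)], [(-1.22+0.5j),(-0.22+1.36j),(1.13-0.34j)]] + [[(0.9-0.49j),(0.93+0.53j),-0.75+0.52j], [(-0.92-1.61j),0.92-1.70j,(0.97+1.35j)], [-1.22-0.50j,(-0.22-1.36j),(1.13+0.34j)]]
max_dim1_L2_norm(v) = 4.38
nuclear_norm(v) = 11.12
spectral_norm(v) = 4.84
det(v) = -41.62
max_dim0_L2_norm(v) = 4.31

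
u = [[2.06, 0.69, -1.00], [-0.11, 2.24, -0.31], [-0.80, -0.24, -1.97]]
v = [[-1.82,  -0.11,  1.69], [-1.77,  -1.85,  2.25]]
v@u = [[-5.09, -1.91, -1.48], [-5.24, -5.91, -2.09]]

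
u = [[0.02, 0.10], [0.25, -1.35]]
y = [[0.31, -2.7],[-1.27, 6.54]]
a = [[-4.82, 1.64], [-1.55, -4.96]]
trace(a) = -9.78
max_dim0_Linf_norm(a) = 4.96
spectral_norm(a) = 5.23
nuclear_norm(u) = 1.41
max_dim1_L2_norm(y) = 6.66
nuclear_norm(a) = 10.29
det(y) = -1.40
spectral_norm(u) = 1.38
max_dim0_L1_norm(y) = 9.24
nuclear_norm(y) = 7.39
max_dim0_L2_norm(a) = 5.22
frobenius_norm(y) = 7.20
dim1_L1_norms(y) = [3.01, 7.81]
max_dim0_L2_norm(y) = 7.08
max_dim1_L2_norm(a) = 5.2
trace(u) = -1.33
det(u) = -0.05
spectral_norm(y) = 7.19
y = a @ u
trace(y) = 6.85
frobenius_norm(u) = 1.38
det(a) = 26.45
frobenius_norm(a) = 7.28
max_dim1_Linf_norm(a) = 4.96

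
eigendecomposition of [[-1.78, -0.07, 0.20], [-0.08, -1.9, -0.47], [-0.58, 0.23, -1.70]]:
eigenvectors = [[0.05+0.33j, (0.05-0.33j), -0.38+0.00j], [0.18-0.61j, (0.18+0.61j), (-0.93+0j)], [-0.70+0.00j, -0.70-0.00j, -0.02+0.00j]]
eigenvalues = [(-1.72+0.47j), (-1.72-0.47j), (-1.94+0j)]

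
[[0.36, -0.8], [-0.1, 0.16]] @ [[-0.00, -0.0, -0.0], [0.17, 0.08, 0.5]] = [[-0.14,-0.06,-0.40], [0.03,0.01,0.08]]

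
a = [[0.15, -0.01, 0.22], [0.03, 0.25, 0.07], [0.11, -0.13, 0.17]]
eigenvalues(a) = [(0.01+0j), (0.28+0.08j), (0.28-0.08j)]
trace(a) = 0.57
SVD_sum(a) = [[0.14, -0.06, 0.21], [0.01, -0.00, 0.01], [0.12, -0.06, 0.18]] + [[0.01, 0.05, 0.01], [0.03, 0.25, 0.06], [-0.01, -0.07, -0.02]] + [[0.0, 0.0, -0.0], [-0.00, -0.00, 0.0], [-0.0, -0.00, 0.0]]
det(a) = 0.00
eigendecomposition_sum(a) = [[(0.01+0j), -0.00+0.00j, (-0.01+0j)], [0j, (-0+0j), -0.00+0.00j], [(-0+0j), 0j, 0.00-0.00j]] + [[(0.07-0.04j), -0.00+0.19j, 0.11-0.04j], [(0.01-0.07j), (0.13+0.1j), 0.04-0.10j], [(0.06+0j), (-0.07+0.11j), (0.08+0.02j)]] + [[(0.07+0.04j),-0.00-0.19j,(0.11+0.04j)], [0.01+0.07j,(0.13-0.1j),(0.04+0.1j)], [0.06-0.00j,(-0.07-0.11j),(0.08-0.02j)]]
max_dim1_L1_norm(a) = 0.41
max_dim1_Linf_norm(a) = 0.25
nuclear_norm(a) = 0.63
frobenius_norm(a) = 0.44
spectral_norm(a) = 0.35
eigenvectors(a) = [[(-0.84+0j), 0.66+0.00j, 0.66-0.00j], [-0.05+0.00j, (0.36-0.46j), 0.36+0.46j], [0.54+0.00j, (0.41+0.23j), 0.41-0.23j]]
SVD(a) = [[-0.75, -0.2, -0.63],[-0.03, -0.94, 0.34],[-0.66, 0.27, 0.70]] @ diag([0.34653566355400245, 0.2775658785219618, 0.008379556403458837]) @ [[-0.54,0.25,-0.81], [-0.1,-0.97,-0.23], [-0.84,-0.04,0.55]]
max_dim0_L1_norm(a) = 0.46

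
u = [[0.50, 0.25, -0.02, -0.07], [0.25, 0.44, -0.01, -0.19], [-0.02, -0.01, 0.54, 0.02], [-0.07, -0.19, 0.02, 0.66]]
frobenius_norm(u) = 1.17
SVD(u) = [[-0.5, 0.03, 0.64, 0.59], [-0.57, -0.04, 0.27, -0.78], [0.08, -0.99, 0.1, 0.02], [0.65, 0.12, 0.71, -0.23]] @ diag([0.8803196438942162, 0.5378914953627664, 0.5264548182123447, 0.19533404253067294]) @ [[-0.5, -0.57, 0.08, 0.65], [0.03, -0.04, -0.99, 0.12], [0.64, 0.27, 0.1, 0.71], [0.59, -0.78, 0.02, -0.23]]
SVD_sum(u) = [[0.22,0.25,-0.04,-0.29], [0.25,0.28,-0.04,-0.33], [-0.04,-0.04,0.01,0.05], [-0.29,-0.33,0.05,0.38]] + [[0.00,  -0.0,  -0.02,  0.0], [-0.0,  0.00,  0.02,  -0.0], [-0.02,  0.02,  0.53,  -0.06], [0.0,  -0.00,  -0.06,  0.01]] + [[0.22, 0.09, 0.03, 0.24],[0.09, 0.04, 0.01, 0.1],[0.03, 0.01, 0.0, 0.04],[0.24, 0.10, 0.04, 0.27]] + [[0.07,-0.09,0.00,-0.03], [-0.09,0.12,-0.0,0.03], [0.0,-0.00,0.00,-0.00], [-0.03,0.03,-0.00,0.01]]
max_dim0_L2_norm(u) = 0.69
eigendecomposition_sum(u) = [[0.07,-0.09,0.00,-0.03],[-0.09,0.12,-0.00,0.03],[0.0,-0.00,0.00,-0.00],[-0.03,0.03,-0.0,0.01]] + [[0.22,  0.25,  -0.04,  -0.29], [0.25,  0.28,  -0.04,  -0.33], [-0.04,  -0.04,  0.01,  0.05], [-0.29,  -0.33,  0.05,  0.38]] + [[0.22, 0.09, 0.03, 0.24], [0.09, 0.04, 0.01, 0.10], [0.03, 0.01, 0.0, 0.04], [0.24, 0.1, 0.04, 0.27]] + [[0.00, -0.0, -0.02, 0.0], [-0.00, 0.0, 0.02, -0.0], [-0.02, 0.02, 0.53, -0.06], [0.00, -0.00, -0.06, 0.01]]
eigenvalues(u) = [0.2, 0.88, 0.53, 0.54]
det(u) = 0.05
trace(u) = 2.14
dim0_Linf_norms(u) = [0.5, 0.44, 0.54, 0.66]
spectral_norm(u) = 0.88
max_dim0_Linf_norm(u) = 0.66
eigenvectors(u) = [[0.59, -0.50, -0.64, 0.03], [-0.78, -0.57, -0.27, -0.04], [0.02, 0.08, -0.10, -0.99], [-0.23, 0.65, -0.71, 0.12]]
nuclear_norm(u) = 2.14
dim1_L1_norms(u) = [0.84, 0.89, 0.59, 0.94]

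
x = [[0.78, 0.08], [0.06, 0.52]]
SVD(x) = [[-0.97, -0.24], [-0.24, 0.97]] @ diag([0.7977251491281343, 0.5024286879234663]) @ [[-0.97, -0.25], [-0.25, 0.97]]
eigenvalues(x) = [0.8, 0.5]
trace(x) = 1.30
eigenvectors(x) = [[0.98, -0.28], [0.21, 0.96]]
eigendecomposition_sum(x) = [[0.75, 0.22], [0.16, 0.05]] + [[0.03,-0.14], [-0.10,0.47]]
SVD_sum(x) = [[0.75, 0.2], [0.18, 0.05]] + [[0.03, -0.12], [-0.12, 0.47]]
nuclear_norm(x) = 1.30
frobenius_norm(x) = 0.94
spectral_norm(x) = 0.80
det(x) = 0.40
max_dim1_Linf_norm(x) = 0.78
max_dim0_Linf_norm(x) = 0.78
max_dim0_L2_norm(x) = 0.78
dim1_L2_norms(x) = [0.78, 0.52]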